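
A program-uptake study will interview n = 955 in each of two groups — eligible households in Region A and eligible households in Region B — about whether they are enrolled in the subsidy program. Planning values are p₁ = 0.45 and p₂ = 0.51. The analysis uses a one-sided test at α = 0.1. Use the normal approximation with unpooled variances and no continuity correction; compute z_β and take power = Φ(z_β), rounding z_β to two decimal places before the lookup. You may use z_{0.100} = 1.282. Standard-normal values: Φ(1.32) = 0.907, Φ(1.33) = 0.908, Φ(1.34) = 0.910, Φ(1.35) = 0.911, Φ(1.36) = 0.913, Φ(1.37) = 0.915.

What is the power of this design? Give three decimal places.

Power ≈ 0.911

z_β = |p₁−p₂|·√(n/[p₁q₁+p₂q₂]) − z_α
    = 0.06 · √(955/0.4974) − 1.282
    = 0.06 · 43.8176 − 1.282
    = 2.6291 − 1.282 = 1.3471 → 1.35
Power = Φ(1.35) = 0.911.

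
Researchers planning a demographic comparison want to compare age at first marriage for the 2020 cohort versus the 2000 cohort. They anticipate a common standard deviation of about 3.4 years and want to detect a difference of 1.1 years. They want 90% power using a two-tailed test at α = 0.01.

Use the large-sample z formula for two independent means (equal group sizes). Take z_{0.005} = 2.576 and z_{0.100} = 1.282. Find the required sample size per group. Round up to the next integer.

n = 285 per group

n = (z_{α/2} + z_β)² · (σ₁² + σ₂²) / δ²
  = (2.576 + 1.282)² · (2·3.4² = 23.12) / 1.1²
  = 14.8842 · 23.12 / 1.21
  = 284.40
Round up → n = 285 per group.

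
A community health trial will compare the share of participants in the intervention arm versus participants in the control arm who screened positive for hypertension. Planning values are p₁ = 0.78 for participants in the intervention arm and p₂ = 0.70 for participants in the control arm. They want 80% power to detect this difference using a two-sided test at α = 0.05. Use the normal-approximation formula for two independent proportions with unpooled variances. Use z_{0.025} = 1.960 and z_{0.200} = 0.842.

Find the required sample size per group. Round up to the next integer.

n = 469 per group

n = (z_{α/2} + z_β)² · [p₁(1−p₁) + p₂(1−p₂)] / (p₁ − p₂)²
  = (1.960 + 0.842)² · (0.78·0.22 + 0.70·0.30) / (0.08)²
  = (2.802)² · (0.1716 + 0.2100) / 0.0064
  = 7.8512 · 0.3816 / 0.0064
  = 468.13
Round up → n = 469 per group.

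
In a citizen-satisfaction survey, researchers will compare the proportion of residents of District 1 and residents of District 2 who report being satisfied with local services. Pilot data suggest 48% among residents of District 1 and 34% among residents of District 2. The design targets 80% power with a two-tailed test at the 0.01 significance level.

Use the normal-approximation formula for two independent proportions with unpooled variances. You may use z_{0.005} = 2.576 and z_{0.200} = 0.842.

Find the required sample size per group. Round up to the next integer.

n = 283 per group

n = (z_{α/2} + z_β)² · [p₁(1−p₁) + p₂(1−p₂)] / (p₁ − p₂)²
  = (2.576 + 0.842)² · (0.48·0.52 + 0.34·0.66) / (0.14)²
  = (3.418)² · (0.2496 + 0.2244) / 0.0196
  = 11.6827 · 0.4740 / 0.0196
  = 282.53
Round up → n = 283 per group.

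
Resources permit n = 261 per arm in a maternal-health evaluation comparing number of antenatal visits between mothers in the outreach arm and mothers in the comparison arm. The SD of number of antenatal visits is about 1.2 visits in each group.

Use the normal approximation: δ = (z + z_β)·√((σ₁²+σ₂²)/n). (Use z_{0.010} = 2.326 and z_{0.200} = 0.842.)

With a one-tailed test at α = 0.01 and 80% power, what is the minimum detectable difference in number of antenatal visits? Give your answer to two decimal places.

δ = (z_α + z_β) · √((σ₁²+σ₂²)/n)
  = (2.326 + 0.842) · √(2.88/261)
  = 3.168 · √0.01103
  = 3.168 · 0.1050
  = 0.3328

Minimum detectable difference ≈ 0.33 visits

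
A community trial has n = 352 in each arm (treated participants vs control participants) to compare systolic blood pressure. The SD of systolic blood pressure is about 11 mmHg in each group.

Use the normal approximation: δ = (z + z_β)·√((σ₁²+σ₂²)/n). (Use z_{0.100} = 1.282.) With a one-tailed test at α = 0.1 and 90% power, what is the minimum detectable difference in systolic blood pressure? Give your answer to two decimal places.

δ = (z_α + z_β) · √((σ₁²+σ₂²)/n)
  = (1.282 + 1.282) · √(242/352)
  = 2.564 · √0.6875
  = 2.564 · 0.8292
  = 2.1260

Minimum detectable difference ≈ 2.13 mmHg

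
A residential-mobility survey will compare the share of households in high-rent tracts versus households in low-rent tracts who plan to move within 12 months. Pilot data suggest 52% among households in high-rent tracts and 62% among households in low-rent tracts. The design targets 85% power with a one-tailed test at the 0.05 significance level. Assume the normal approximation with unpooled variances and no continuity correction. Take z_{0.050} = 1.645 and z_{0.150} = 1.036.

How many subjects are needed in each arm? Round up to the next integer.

n = (z_α + z_β)² · [p₁(1−p₁) + p₂(1−p₂)] / (p₁ − p₂)²
  = (1.645 + 1.036)² · (0.52·0.48 + 0.62·0.38) / (-0.10)²
  = (2.681)² · (0.2496 + 0.2356) / 0.0100
  = 7.1878 · 0.4852 / 0.0100
  = 348.75
Round up → n = 349 per group.

n = 349 per group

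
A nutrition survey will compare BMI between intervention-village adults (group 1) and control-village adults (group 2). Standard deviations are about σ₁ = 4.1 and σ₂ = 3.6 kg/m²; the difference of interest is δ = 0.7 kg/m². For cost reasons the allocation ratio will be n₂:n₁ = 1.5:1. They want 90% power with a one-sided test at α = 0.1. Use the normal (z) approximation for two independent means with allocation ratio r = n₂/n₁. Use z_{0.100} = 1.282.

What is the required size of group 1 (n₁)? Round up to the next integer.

n₁ = 342

n₁ = (z_α + z_β)² · (σ₁² + σ₂²/r) / δ²
   = (1.282 + 1.282)² · (4.1² + 3.6²/1.5) / 0.7²
   = 6.5741 · (16.81 + 8.64) / 0.49
   = 6.5741 · 25.45 / 0.49
   = 341.45
Round up → n₁ = 342; n₂ = r·n₁ = 1.5 × 342 = 513.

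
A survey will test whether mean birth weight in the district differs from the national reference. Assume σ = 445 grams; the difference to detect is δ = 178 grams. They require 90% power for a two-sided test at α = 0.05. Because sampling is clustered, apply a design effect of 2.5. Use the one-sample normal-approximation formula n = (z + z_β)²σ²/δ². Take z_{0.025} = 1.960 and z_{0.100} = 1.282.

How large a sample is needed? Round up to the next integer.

n = 165

n = (z_{α/2} + z_β)² · σ² / δ²
  = (1.960 + 1.282)² · 445² / 178²
  = 10.5106 · 198025 / 31684
  = 65.69
Design effect: 2.5 × 65.69 = 164.23.
Round up → n = 165.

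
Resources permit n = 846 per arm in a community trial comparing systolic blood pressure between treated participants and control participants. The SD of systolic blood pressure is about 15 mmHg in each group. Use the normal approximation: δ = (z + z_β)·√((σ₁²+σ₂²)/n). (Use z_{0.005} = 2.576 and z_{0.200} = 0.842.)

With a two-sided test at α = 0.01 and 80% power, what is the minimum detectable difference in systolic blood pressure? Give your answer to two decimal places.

δ = (z_{α/2} + z_β) · √((σ₁²+σ₂²)/n)
  = (2.576 + 0.842) · √(450/846)
  = 3.418 · √0.53191
  = 3.418 · 0.7293
  = 2.4928

Minimum detectable difference ≈ 2.49 mmHg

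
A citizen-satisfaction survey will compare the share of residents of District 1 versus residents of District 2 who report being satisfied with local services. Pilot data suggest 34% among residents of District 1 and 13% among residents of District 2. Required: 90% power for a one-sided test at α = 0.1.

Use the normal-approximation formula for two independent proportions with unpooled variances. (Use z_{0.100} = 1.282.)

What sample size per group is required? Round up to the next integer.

n = 51 per group

n = (z_α + z_β)² · [p₁(1−p₁) + p₂(1−p₂)] / (p₁ − p₂)²
  = (1.282 + 1.282)² · (0.34·0.66 + 0.13·0.87) / (0.21)²
  = (2.564)² · (0.2244 + 0.1131) / 0.0441
  = 6.5741 · 0.3375 / 0.0441
  = 50.31
Round up → n = 51 per group.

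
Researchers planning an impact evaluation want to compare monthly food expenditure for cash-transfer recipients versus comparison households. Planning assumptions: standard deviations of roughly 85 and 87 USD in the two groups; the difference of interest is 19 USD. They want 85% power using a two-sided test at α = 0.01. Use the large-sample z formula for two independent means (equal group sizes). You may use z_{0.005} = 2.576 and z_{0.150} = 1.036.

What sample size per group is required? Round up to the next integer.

n = 535 per group

n = (z_{α/2} + z_β)² · (σ₁² + σ₂²) / δ²
  = (2.576 + 1.036)² · (85² + 87² = 14794) / 19²
  = 13.0465 · 14794 / 361
  = 534.66
Round up → n = 535 per group.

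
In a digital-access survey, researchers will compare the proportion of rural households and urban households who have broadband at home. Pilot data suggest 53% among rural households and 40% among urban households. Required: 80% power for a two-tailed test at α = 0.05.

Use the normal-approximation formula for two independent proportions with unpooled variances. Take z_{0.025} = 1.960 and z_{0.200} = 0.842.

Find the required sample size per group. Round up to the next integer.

n = 228 per group

n = (z_{α/2} + z_β)² · [p₁(1−p₁) + p₂(1−p₂)] / (p₁ − p₂)²
  = (1.960 + 0.842)² · (0.53·0.47 + 0.40·0.60) / (0.13)²
  = (2.802)² · (0.2491 + 0.2400) / 0.0169
  = 7.8512 · 0.4891 / 0.0169
  = 227.22
Round up → n = 228 per group.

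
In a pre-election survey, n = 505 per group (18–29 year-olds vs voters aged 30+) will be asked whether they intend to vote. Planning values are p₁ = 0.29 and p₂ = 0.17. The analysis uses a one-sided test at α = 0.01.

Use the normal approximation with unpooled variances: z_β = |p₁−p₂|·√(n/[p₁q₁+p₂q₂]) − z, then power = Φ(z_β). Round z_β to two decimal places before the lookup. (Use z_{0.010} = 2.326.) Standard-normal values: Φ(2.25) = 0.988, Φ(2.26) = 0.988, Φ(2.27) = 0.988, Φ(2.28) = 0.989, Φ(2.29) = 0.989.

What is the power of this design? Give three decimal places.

Power ≈ 0.988

z_β = |p₁−p₂|·√(n/[p₁q₁+p₂q₂]) − z_α
    = 0.12 · √(505/0.3470) − 2.326
    = 0.12 · 38.1488 − 2.326
    = 4.5779 − 2.326 = 2.2519 → 2.25
Power = Φ(2.25) = 0.988.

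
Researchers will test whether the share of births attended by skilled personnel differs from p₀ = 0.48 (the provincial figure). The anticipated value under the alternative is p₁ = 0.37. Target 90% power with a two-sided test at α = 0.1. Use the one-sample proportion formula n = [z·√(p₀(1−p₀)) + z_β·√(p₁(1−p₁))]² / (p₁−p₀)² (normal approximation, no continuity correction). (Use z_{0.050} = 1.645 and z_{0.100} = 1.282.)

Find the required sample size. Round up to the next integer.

n = 172

n = [z_{α/2}·√(p₀q₀) + z_β·√(p₁q₁)]² / (p₁ − p₀)²
  = [1.645·√(0.48·0.52) + 1.282·√(0.37·0.63)]² / (-0.11)²
  = [1.645·0.4996 + 1.282·0.4828]² / 0.0121
  = [1.4408]² / 0.0121
  = 171.56
Round up → n = 172.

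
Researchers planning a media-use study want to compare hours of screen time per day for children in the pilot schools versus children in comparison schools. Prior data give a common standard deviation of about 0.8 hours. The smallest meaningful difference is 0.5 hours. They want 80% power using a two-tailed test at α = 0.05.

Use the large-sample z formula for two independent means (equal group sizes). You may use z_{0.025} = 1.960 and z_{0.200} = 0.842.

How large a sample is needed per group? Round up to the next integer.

n = 41 per group

n = (z_{α/2} + z_β)² · (σ₁² + σ₂²) / δ²
  = (1.960 + 0.842)² · (2·0.8² = 1.28) / 0.5²
  = 7.8512 · 1.28 / 0.25
  = 40.20
Round up → n = 41 per group.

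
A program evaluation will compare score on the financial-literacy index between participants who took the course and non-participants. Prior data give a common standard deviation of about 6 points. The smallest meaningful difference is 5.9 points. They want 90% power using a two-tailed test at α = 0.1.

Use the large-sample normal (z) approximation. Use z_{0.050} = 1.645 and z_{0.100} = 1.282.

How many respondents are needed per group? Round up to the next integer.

n = (z_{α/2} + z_β)² · (σ₁² + σ₂²) / δ²
  = (1.645 + 1.282)² · (2·6² = 72) / 5.9²
  = 8.5673 · 72 / 34.81
  = 17.72
Round up → n = 18 per group.

n = 18 per group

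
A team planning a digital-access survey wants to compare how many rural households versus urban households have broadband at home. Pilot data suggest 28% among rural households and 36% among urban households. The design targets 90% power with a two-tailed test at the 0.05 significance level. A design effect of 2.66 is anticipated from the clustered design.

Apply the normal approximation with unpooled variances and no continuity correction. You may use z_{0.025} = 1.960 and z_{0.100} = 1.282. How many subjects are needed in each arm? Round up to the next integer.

n = (z_{α/2} + z_β)² · [p₁(1−p₁) + p₂(1−p₂)] / (p₁ − p₂)²
  = (1.960 + 1.282)² · (0.28·0.72 + 0.36·0.64) / (-0.08)²
  = (3.242)² · (0.2016 + 0.2304) / 0.0064
  = 10.5106 · 0.4320 / 0.0064
  = 709.46
Design effect: 2.66 × 709.46 = 1887.17.
Round up → n = 1888 per group.

n = 1888 per group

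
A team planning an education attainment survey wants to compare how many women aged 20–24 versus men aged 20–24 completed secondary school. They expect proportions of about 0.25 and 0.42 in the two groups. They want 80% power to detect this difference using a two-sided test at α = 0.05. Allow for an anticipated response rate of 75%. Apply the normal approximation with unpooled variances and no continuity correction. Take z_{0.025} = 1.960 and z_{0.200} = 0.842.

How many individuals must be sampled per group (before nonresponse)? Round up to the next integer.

n = (z_{α/2} + z_β)² · [p₁(1−p₁) + p₂(1−p₂)] / (p₁ − p₂)²
  = (1.960 + 0.842)² · (0.25·0.75 + 0.42·0.58) / (-0.17)²
  = (2.802)² · (0.1875 + 0.2436) / 0.0289
  = 7.8512 · 0.4311 / 0.0289
  = 117.12
Adjust for 75% response: 117.12 / 0.75 = 156.15.
Round up → n = 157 per group.

n = 157 per group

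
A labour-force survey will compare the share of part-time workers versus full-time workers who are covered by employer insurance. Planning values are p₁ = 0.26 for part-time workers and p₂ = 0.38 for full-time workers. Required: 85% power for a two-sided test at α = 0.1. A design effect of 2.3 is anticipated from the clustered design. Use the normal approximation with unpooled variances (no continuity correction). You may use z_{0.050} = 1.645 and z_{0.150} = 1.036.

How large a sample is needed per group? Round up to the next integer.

n = (z_{α/2} + z_β)² · [p₁(1−p₁) + p₂(1−p₂)] / (p₁ − p₂)²
  = (1.645 + 1.036)² · (0.26·0.74 + 0.38·0.62) / (-0.12)²
  = (2.681)² · (0.1924 + 0.2356) / 0.0144
  = 7.1878 · 0.4280 / 0.0144
  = 213.64
Design effect: 2.3 × 213.64 = 491.36.
Round up → n = 492 per group.

n = 492 per group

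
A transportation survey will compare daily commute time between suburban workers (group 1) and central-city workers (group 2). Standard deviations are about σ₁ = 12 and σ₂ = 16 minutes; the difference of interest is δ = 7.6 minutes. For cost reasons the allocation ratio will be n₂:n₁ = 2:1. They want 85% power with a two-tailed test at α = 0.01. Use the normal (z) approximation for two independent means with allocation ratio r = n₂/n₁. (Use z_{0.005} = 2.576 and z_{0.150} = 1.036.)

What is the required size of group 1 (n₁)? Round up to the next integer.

n₁ = 62

n₁ = (z_{α/2} + z_β)² · (σ₁² + σ₂²/r) / δ²
   = (2.576 + 1.036)² · (12² + 16²/2) / 7.6²
   = 13.0465 · (144 + 128) / 57.76
   = 13.0465 · 272 / 57.76
   = 61.44
Round up → n₁ = 62; n₂ = r·n₁ = 2 × 62 = 124.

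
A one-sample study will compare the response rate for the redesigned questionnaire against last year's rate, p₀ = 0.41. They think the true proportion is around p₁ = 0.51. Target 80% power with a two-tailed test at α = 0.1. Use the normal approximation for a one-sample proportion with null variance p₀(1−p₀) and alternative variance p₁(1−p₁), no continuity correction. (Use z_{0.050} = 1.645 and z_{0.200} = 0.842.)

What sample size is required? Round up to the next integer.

n = 152

n = [z_{α/2}·√(p₀q₀) + z_β·√(p₁q₁)]² / (p₁ − p₀)²
  = [1.645·√(0.41·0.59) + 0.842·√(0.51·0.49)]² / (0.10)²
  = [1.645·0.4918 + 0.842·0.4999]² / 0.0100
  = [1.2300]² / 0.0100
  = 151.29
Round up → n = 152.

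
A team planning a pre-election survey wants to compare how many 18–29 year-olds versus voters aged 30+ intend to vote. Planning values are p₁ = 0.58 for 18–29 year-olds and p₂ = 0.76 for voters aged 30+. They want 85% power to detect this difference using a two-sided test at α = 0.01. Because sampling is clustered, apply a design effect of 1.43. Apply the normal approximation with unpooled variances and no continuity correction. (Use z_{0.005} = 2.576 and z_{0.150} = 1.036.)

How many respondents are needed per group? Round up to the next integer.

n = 246 per group

n = (z_{α/2} + z_β)² · [p₁(1−p₁) + p₂(1−p₂)] / (p₁ − p₂)²
  = (2.576 + 1.036)² · (0.58·0.42 + 0.76·0.24) / (-0.18)²
  = (3.612)² · (0.2436 + 0.1824) / 0.0324
  = 13.0465 · 0.4260 / 0.0324
  = 171.54
Design effect: 1.43 × 171.54 = 245.30.
Round up → n = 246 per group.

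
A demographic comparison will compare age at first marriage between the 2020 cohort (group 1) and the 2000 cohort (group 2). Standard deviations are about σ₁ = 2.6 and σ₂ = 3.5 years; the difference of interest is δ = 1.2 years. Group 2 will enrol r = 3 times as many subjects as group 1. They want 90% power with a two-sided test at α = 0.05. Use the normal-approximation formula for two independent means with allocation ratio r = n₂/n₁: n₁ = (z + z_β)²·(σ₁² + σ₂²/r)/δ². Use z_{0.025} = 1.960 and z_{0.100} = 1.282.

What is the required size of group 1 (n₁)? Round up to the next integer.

n₁ = 80

n₁ = (z_{α/2} + z_β)² · (σ₁² + σ₂²/r) / δ²
   = (1.960 + 1.282)² · (2.6² + 3.5²/3) / 1.2²
   = 10.5106 · (6.76 + 4.0833) / 1.44
   = 10.5106 · 10.8433 / 1.44
   = 79.15
Round up → n₁ = 80; n₂ = r·n₁ = 3 × 80 = 240.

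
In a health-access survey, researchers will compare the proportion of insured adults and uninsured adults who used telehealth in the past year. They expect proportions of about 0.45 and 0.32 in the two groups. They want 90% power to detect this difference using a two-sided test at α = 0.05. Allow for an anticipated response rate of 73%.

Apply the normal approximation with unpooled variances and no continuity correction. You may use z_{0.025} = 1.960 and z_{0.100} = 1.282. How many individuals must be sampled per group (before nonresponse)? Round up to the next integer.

n = 397 per group

n = (z_{α/2} + z_β)² · [p₁(1−p₁) + p₂(1−p₂)] / (p₁ − p₂)²
  = (1.960 + 1.282)² · (0.45·0.55 + 0.32·0.68) / (0.13)²
  = (3.242)² · (0.2475 + 0.2176) / 0.0169
  = 10.5106 · 0.4651 / 0.0169
  = 289.26
Adjust for 73% response: 289.26 / 0.73 = 396.24.
Round up → n = 397 per group.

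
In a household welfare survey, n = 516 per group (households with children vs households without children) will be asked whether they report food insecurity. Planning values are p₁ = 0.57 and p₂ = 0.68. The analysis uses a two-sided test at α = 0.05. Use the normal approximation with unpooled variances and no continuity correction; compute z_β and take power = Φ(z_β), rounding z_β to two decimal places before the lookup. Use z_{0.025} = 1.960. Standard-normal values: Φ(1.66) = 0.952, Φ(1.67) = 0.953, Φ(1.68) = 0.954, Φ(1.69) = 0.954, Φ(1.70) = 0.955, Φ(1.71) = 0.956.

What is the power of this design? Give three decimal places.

z_β = |p₁−p₂|·√(n/[p₁q₁+p₂q₂]) − z_{α/2}
    = 0.11 · √(516/0.4627) − 1.960
    = 0.11 · 33.3945 − 1.960
    = 3.6734 − 1.960 = 1.7134 → 1.71
Power = Φ(1.71) = 0.956.

Power ≈ 0.956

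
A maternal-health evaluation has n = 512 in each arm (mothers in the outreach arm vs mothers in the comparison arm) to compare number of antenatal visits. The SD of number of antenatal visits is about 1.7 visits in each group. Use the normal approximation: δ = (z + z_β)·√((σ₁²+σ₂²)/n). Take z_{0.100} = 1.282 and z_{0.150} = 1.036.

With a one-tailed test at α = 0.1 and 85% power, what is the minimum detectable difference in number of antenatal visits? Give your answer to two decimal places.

Minimum detectable difference ≈ 0.25 visits

δ = (z_α + z_β) · √((σ₁²+σ₂²)/n)
  = (1.282 + 1.036) · √(5.78/512)
  = 2.318 · √0.01129
  = 2.318 · 0.1062
  = 0.2463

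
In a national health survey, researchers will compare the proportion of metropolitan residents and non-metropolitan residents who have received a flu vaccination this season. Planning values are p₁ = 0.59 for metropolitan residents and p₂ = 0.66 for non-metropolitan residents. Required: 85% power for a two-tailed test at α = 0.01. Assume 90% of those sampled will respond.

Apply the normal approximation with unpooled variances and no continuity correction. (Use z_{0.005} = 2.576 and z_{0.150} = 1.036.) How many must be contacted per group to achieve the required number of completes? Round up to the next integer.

n = (z_{α/2} + z_β)² · [p₁(1−p₁) + p₂(1−p₂)] / (p₁ − p₂)²
  = (2.576 + 1.036)² · (0.59·0.41 + 0.66·0.34) / (-0.07)²
  = (3.612)² · (0.2419 + 0.2244) / 0.0049
  = 13.0465 · 0.4663 / 0.0049
  = 1241.55
Adjust for 90% response: 1241.55 / 0.90 = 1379.50.
Round up → n = 1380 per group.

n = 1380 per group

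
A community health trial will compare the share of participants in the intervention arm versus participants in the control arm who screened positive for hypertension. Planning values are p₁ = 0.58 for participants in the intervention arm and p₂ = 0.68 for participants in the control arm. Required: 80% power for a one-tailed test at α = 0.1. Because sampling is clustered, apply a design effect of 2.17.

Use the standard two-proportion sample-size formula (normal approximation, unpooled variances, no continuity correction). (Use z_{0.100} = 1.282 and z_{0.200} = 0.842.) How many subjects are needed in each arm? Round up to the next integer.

n = 452 per group

n = (z_α + z_β)² · [p₁(1−p₁) + p₂(1−p₂)] / (p₁ − p₂)²
  = (1.282 + 0.842)² · (0.58·0.42 + 0.68·0.32) / (-0.10)²
  = (2.124)² · (0.2436 + 0.2176) / 0.0100
  = 4.5114 · 0.4612 / 0.0100
  = 208.06
Design effect: 2.17 × 208.06 = 451.50.
Round up → n = 452 per group.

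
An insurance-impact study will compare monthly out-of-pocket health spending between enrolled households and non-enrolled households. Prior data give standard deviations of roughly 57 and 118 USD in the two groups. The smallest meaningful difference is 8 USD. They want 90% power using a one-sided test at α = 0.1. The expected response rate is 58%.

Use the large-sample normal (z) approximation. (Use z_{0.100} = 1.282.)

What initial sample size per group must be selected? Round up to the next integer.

n = (z_α + z_β)² · (σ₁² + σ₂²) / δ²
  = (1.282 + 1.282)² · (57² + 118² = 17173) / 8²
  = 6.5741 · 17173 / 64
  = 1764.01
Adjust for 58% response: 1764.01 / 0.58 = 3041.40.
Round up → n = 3042 per group.

n = 3042 per group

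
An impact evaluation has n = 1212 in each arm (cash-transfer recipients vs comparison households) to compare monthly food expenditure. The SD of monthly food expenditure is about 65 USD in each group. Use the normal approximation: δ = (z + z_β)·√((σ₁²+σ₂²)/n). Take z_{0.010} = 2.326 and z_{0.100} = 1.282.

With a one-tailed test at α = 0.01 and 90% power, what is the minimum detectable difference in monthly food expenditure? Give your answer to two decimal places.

Minimum detectable difference ≈ 9.53 USD

δ = (z_α + z_β) · √((σ₁²+σ₂²)/n)
  = (2.326 + 1.282) · √(8450/1212)
  = 3.608 · √6.9719
  = 3.608 · 2.6404
  = 9.5267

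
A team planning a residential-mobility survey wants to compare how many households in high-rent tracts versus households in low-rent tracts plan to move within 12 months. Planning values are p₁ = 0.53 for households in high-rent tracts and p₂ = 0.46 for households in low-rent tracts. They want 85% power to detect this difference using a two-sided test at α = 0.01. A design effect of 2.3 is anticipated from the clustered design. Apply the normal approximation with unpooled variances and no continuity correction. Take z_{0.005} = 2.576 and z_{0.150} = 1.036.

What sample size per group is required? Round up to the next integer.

n = (z_{α/2} + z_β)² · [p₁(1−p₁) + p₂(1−p₂)] / (p₁ − p₂)²
  = (2.576 + 1.036)² · (0.53·0.47 + 0.46·0.54) / (0.07)²
  = (3.612)² · (0.2491 + 0.2484) / 0.0049
  = 13.0465 · 0.4975 / 0.0049
  = 1324.62
Design effect: 2.3 × 1324.62 = 3046.63.
Round up → n = 3047 per group.

n = 3047 per group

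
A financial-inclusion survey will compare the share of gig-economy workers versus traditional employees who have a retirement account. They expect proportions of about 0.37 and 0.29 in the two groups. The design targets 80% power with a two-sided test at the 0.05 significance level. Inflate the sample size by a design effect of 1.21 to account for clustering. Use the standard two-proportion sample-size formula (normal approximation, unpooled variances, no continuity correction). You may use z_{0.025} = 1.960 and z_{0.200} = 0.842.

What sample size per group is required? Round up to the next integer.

n = 652 per group

n = (z_{α/2} + z_β)² · [p₁(1−p₁) + p₂(1−p₂)] / (p₁ − p₂)²
  = (1.960 + 0.842)² · (0.37·0.63 + 0.29·0.71) / (0.08)²
  = (2.802)² · (0.2331 + 0.2059) / 0.0064
  = 7.8512 · 0.4390 / 0.0064
  = 538.54
Design effect: 1.21 × 538.54 = 651.64.
Round up → n = 652 per group.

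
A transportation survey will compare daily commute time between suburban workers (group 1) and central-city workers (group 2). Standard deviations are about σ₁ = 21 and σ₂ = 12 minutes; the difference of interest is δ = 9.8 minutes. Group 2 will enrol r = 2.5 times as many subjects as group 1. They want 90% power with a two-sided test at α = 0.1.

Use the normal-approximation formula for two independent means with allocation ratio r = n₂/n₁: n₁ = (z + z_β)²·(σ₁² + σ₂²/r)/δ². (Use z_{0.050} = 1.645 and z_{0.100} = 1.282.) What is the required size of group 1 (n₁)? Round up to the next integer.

n₁ = 45

n₁ = (z_{α/2} + z_β)² · (σ₁² + σ₂²/r) / δ²
   = (1.645 + 1.282)² · (21² + 12²/2.5) / 9.8²
   = 8.5673 · (441 + 57.6) / 96.04
   = 8.5673 · 498.6 / 96.04
   = 44.48
Round up → n₁ = 45; n₂ = r·n₁ = 2.5 × 45 = 113.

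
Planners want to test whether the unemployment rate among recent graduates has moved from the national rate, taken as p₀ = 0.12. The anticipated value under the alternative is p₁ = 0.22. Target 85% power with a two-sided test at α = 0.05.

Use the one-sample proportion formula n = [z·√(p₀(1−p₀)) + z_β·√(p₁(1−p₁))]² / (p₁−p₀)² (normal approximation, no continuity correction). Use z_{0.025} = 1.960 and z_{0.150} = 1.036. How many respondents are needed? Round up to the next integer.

n = 114

n = [z_{α/2}·√(p₀q₀) + z_β·√(p₁q₁)]² / (p₁ − p₀)²
  = [1.960·√(0.12·0.88) + 1.036·√(0.22·0.78)]² / (0.10)²
  = [1.960·0.3250 + 1.036·0.4142]² / 0.0100
  = [1.0661]² / 0.0100
  = 113.65
Round up → n = 114.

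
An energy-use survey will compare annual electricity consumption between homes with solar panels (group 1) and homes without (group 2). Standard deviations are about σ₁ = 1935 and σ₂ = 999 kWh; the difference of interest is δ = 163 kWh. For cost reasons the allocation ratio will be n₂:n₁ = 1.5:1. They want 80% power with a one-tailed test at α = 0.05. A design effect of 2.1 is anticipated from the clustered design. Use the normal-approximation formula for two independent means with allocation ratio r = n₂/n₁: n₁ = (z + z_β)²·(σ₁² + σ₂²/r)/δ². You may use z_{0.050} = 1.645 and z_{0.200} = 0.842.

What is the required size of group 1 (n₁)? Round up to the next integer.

n₁ = (z_α + z_β)² · (σ₁² + σ₂²/r) / δ²
   = (1.645 + 0.842)² · (1935² + 999²/1.5) / 163²
   = 6.1852 · (3744225 + 665334) / 26569
   = 6.1852 · 4409559 / 26569
   = 1026.53
Design effect: 2.1 × 1026.53 = 2155.71.
Round up → n₁ = 2156; n₂ = r·n₁ = 1.5 × 2156 = 3234.

n₁ = 2156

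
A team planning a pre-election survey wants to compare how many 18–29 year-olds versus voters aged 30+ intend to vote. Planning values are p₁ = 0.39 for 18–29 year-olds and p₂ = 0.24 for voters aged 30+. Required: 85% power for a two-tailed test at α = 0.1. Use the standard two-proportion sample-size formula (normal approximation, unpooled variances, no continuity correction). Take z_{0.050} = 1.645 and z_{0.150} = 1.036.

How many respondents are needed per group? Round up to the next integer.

n = (z_{α/2} + z_β)² · [p₁(1−p₁) + p₂(1−p₂)] / (p₁ − p₂)²
  = (1.645 + 1.036)² · (0.39·0.61 + 0.24·0.76) / (0.15)²
  = (2.681)² · (0.2379 + 0.1824) / 0.0225
  = 7.1878 · 0.4203 / 0.0225
  = 134.27
Round up → n = 135 per group.

n = 135 per group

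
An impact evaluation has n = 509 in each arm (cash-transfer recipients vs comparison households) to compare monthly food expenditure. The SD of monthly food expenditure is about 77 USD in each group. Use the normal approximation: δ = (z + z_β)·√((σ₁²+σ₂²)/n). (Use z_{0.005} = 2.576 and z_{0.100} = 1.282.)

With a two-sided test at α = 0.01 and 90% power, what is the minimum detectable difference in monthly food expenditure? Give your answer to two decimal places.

Minimum detectable difference ≈ 18.62 USD

δ = (z_{α/2} + z_β) · √((σ₁²+σ₂²)/n)
  = (2.576 + 1.282) · √(11858/509)
  = 3.858 · √23.2967
  = 3.858 · 4.8267
  = 18.6213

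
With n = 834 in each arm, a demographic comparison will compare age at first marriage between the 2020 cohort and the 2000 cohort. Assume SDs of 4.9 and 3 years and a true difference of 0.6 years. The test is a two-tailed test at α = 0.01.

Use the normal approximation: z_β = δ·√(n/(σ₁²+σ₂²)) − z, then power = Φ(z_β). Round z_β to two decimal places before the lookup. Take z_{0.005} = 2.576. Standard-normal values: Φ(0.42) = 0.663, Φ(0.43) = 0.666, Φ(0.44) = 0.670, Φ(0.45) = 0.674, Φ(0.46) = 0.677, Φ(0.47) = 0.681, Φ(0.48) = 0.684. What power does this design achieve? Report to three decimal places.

z_β = δ·√(n/(σ₁²+σ₂²)) − z_{α/2}
    = 0.6 · √(834/33.01) − 2.576
    = 0.6 · 5.02644 − 2.576
    = 3.0159 − 2.576 = 0.4399 → 0.44
Power = Φ(0.44) = 0.670.

Power ≈ 0.670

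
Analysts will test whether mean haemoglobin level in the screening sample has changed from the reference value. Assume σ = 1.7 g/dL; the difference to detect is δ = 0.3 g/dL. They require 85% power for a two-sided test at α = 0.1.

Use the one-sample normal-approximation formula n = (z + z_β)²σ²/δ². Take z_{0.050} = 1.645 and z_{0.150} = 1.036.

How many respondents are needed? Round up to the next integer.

n = (z_{α/2} + z_β)² · σ² / δ²
  = (1.645 + 1.036)² · 1.7² / 0.3²
  = 7.1878 · 2.89 / 0.09
  = 230.81
Round up → n = 231.

n = 231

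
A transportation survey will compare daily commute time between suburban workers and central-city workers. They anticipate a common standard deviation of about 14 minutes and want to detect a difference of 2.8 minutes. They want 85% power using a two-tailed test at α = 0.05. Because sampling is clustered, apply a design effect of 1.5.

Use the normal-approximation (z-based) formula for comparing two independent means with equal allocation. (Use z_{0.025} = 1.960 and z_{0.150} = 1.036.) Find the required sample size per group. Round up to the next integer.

n = (z_{α/2} + z_β)² · (σ₁² + σ₂²) / δ²
  = (1.960 + 1.036)² · (2·14² = 392) / 2.8²
  = 8.9760 · 392 / 7.84
  = 448.80
Design effect: 1.5 × 448.80 = 673.20.
Round up → n = 674 per group.

n = 674 per group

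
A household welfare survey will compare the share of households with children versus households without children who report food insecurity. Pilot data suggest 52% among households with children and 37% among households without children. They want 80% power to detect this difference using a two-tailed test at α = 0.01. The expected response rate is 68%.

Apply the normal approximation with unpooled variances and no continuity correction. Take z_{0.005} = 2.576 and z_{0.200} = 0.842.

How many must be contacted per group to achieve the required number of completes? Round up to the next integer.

n = 369 per group

n = (z_{α/2} + z_β)² · [p₁(1−p₁) + p₂(1−p₂)] / (p₁ − p₂)²
  = (2.576 + 0.842)² · (0.52·0.48 + 0.37·0.63) / (0.15)²
  = (3.418)² · (0.2496 + 0.2331) / 0.0225
  = 11.6827 · 0.4827 / 0.0225
  = 250.63
Adjust for 68% response: 250.63 / 0.68 = 368.58.
Round up → n = 369 per group.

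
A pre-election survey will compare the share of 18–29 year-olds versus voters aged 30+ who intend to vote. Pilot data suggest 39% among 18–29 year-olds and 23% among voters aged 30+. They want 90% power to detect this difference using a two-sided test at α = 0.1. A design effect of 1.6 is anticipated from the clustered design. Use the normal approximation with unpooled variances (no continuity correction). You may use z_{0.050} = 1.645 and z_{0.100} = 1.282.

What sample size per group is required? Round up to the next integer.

n = 223 per group

n = (z_{α/2} + z_β)² · [p₁(1−p₁) + p₂(1−p₂)] / (p₁ − p₂)²
  = (1.645 + 1.282)² · (0.39·0.61 + 0.23·0.77) / (0.16)²
  = (2.927)² · (0.2379 + 0.1771) / 0.0256
  = 8.5673 · 0.4150 / 0.0256
  = 138.88
Design effect: 1.6 × 138.88 = 222.22.
Round up → n = 223 per group.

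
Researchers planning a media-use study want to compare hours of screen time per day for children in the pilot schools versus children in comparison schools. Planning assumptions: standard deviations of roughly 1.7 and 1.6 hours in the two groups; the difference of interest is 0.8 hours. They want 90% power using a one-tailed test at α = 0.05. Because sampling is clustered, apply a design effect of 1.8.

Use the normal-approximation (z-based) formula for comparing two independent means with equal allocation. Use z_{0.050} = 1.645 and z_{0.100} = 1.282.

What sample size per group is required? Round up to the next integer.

n = (z_α + z_β)² · (σ₁² + σ₂²) / δ²
  = (1.645 + 1.282)² · (1.7² + 1.6² = 5.45) / 0.8²
  = 8.5673 · 5.45 / 0.64
  = 72.96
Design effect: 1.8 × 72.96 = 131.32.
Round up → n = 132 per group.

n = 132 per group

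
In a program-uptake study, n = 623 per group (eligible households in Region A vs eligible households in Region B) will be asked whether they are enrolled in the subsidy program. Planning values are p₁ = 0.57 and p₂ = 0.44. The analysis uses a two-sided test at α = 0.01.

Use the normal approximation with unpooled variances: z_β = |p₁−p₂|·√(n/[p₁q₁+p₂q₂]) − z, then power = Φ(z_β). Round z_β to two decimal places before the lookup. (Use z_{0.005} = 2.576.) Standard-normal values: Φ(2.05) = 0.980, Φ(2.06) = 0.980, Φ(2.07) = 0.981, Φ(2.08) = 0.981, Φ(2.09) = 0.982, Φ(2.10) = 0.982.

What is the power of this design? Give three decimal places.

Power ≈ 0.980

z_β = |p₁−p₂|·√(n/[p₁q₁+p₂q₂]) − z_{α/2}
    = 0.13 · √(623/0.4915) − 2.576
    = 0.13 · 35.6026 − 2.576
    = 4.6283 − 2.576 = 2.0523 → 2.05
Power = Φ(2.05) = 0.980.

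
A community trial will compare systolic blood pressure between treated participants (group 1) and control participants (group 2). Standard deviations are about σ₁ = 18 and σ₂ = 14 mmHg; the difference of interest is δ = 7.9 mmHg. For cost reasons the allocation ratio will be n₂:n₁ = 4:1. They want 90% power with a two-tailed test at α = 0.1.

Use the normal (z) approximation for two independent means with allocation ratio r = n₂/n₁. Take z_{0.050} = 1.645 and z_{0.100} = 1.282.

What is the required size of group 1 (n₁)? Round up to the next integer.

n₁ = 52

n₁ = (z_{α/2} + z_β)² · (σ₁² + σ₂²/r) / δ²
   = (1.645 + 1.282)² · (18² + 14²/4) / 7.9²
   = 8.5673 · (324 + 49) / 62.41
   = 8.5673 · 373 / 62.41
   = 51.20
Round up → n₁ = 52; n₂ = r·n₁ = 4 × 52 = 208.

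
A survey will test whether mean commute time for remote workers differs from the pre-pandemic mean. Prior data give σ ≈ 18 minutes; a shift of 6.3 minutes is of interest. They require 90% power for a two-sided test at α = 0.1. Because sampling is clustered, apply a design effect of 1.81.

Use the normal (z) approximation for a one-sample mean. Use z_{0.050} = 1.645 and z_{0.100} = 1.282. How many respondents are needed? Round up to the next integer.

n = 127

n = (z_{α/2} + z_β)² · σ² / δ²
  = (1.645 + 1.282)² · 18² / 6.3²
  = 8.5673 · 324 / 39.69
  = 69.94
Design effect: 1.81 × 69.94 = 126.59.
Round up → n = 127.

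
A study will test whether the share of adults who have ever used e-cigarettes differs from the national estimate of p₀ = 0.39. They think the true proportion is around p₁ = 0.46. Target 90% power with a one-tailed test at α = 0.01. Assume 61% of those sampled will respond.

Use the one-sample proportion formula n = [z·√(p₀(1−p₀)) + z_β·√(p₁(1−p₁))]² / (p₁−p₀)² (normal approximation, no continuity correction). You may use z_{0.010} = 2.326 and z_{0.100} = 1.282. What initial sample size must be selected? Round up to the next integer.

n = [z_α·√(p₀q₀) + z_β·√(p₁q₁)]² / (p₁ − p₀)²
  = [2.326·√(0.39·0.61) + 1.282·√(0.46·0.54)]² / (0.07)²
  = [2.326·0.4877 + 1.282·0.4984]² / 0.0049
  = [1.7735]² / 0.0049
  = 641.86
Adjust for 61% response: 641.86 / 0.61 = 1052.24.
Round up → n = 1053.

n = 1053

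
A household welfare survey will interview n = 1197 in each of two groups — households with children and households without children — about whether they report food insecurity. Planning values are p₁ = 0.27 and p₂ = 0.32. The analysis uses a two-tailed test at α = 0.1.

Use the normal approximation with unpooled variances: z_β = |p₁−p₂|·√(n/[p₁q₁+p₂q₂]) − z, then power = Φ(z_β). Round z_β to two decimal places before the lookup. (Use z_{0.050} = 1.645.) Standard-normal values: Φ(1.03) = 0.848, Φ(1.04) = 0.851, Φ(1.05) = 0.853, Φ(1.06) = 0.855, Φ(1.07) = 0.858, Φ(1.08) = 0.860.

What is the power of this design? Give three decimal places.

Power ≈ 0.851

z_β = |p₁−p₂|·√(n/[p₁q₁+p₂q₂]) − z_{α/2}
    = 0.05 · √(1197/0.4147) − 1.645
    = 0.05 · 53.7254 − 1.645
    = 2.6863 − 1.645 = 1.0413 → 1.04
Power = Φ(1.04) = 0.851.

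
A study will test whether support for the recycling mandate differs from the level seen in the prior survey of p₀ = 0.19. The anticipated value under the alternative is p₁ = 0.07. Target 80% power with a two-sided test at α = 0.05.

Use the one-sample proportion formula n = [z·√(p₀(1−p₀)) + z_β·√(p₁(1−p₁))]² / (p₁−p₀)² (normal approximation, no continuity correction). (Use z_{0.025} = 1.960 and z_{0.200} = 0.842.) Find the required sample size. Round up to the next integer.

n = 68

n = [z_{α/2}·√(p₀q₀) + z_β·√(p₁q₁)]² / (p₁ − p₀)²
  = [1.960·√(0.19·0.81) + 0.842·√(0.07·0.93)]² / (-0.12)²
  = [1.960·0.3923 + 0.842·0.2551]² / 0.0144
  = [0.9837]² / 0.0144
  = 67.20
Round up → n = 68.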